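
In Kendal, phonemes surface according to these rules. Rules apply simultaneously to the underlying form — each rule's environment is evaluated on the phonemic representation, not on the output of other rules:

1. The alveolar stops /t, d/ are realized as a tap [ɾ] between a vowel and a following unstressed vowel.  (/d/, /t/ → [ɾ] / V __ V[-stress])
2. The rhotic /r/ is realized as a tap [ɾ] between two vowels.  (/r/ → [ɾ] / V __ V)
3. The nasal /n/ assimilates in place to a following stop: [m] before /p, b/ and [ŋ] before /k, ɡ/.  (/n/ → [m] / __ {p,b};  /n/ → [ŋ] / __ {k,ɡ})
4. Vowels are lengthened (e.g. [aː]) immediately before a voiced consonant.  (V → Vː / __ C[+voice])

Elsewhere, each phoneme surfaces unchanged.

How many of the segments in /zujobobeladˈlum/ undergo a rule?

Segments that undergo a rule: /u/ → [uː] (rule 4); /o/ → [oː] (rule 4); /o/ → [oː] (rule 4); /e/ → [eː] (rule 4); /a/ → [aː] (rule 4); /u/ → [uː] (rule 4).
All other segments surface unchanged.

6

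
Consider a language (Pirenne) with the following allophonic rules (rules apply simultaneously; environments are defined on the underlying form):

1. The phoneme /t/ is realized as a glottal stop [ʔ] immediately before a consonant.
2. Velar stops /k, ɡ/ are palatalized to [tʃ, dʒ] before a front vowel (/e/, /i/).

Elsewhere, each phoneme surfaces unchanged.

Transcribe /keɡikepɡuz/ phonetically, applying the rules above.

/k/ — word-initial, before a front vowel — surfaces as [tʃ] (rule 2).
/ɡ/ — between /e/ and /i/, before a front vowel — surfaces as [dʒ] (rule 2).
/k/ (between /i/ and /e/) occurs before a front vowel → [tʃ] by rule 2.
/ɡ/ (between /p/ and /u/): rule 2 targets it, but not before a front vowel → unchanged [ɡ].

[tʃedʒitʃepɡuz]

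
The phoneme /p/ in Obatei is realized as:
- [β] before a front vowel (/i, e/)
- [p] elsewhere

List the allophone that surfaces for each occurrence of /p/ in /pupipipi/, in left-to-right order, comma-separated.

Occurrence 1 (position 1): no conditioning environment matches → elsewhere allophone [p].
Occurrence 2 (position 3): before a front vowel (/i, e/) → [β].
Occurrence 3 (position 5): before a front vowel (/i, e/) → [β].
Occurrence 4 (position 7): before a front vowel (/i, e/) → [β].

[p], [β], [β], [β]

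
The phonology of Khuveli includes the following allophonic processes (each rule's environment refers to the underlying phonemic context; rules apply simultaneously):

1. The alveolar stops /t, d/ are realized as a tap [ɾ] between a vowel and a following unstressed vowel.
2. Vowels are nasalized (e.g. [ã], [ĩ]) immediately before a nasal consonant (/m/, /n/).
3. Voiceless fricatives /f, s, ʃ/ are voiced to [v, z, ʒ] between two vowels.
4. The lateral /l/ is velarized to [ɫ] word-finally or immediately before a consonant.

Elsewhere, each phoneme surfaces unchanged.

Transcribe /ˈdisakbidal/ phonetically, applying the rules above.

[ˈdizakbiɾaɫ]

/d/ — word-initial; rule 1 does not apply here → [d].
/i/ (between /d/ and /s/) is in the target of rule 2 but the environment (before a nasal consonant) is not met → [i].
Rule 3 applies to /s/ (between /i/ and /a/: between two vowels) → [z].
/a/ — between /s/ and /k/; rule 2 does not apply here → [a].
/i/ (between /b/ and /d/) is in the target of rule 2 but the environment (before a nasal consonant) is not met → [i].
/d/ (between /i/ and /a/): between a vowel and a following unstressed vowel, so rule 1 applies → [ɾ].
/a/ (between /d/ and /l/) is in the target of rule 2 but the environment (before a nasal consonant) is not met → [a].
/l/ meets the environment for rule 4 (word-finally or immediately before a consonant) → [ɫ].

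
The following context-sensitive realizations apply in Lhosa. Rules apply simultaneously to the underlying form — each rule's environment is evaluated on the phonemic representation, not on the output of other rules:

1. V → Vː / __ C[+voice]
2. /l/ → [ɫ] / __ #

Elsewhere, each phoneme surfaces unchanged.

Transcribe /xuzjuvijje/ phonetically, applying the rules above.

/x/ (word-initial) is unaffected → [x].
/u/ (between /x/ and /z/): before a voiced consonant, so rule 1 applies → [uː].
/z/ (between /u/ and /j/): no rule targets it → [z].
/j/ stays [j].
Rule 1 applies to /u/ (between /j/ and /v/: before a voiced consonant) → [uː].
/v/ stays [v].
/i/ (between /v/ and /j/): before a voiced consonant, so rule 1 applies → [iː].
/j/ (between /i/ and /j/) is unaffected → [j].
/j/ — not in any rule's target class → [j].
/e/ — word-final; rule 1 does not apply here → [e].

[xuːzjuːviːjje]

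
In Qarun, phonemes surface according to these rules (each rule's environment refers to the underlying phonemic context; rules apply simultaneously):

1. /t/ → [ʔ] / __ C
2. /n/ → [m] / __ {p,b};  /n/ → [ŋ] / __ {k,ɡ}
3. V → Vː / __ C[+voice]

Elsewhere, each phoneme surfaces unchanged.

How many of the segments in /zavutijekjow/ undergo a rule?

3

Segments that undergo a rule: /a/ → [aː] (rule 3); /i/ → [iː] (rule 3); /o/ → [oː] (rule 3).
All other segments surface unchanged.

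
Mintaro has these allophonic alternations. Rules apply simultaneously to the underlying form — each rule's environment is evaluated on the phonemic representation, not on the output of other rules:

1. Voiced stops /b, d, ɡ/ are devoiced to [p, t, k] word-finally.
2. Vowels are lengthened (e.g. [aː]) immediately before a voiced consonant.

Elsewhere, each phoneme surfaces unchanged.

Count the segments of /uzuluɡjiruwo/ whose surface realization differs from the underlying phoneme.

Segments that undergo a rule: /u/ → [uː] (rule 2); /u/ → [uː] (rule 2); /u/ → [uː] (rule 2); /i/ → [iː] (rule 2); /u/ → [uː] (rule 2).
All other segments surface unchanged.

5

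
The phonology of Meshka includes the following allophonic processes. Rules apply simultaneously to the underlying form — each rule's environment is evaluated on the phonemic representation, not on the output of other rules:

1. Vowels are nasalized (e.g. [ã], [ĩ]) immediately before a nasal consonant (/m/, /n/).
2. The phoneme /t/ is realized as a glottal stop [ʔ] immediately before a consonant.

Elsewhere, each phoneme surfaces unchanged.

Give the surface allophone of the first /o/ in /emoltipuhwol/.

/o/ (between /m/ and /l/) fails the environment for rule 1, so it stays [o].

[o]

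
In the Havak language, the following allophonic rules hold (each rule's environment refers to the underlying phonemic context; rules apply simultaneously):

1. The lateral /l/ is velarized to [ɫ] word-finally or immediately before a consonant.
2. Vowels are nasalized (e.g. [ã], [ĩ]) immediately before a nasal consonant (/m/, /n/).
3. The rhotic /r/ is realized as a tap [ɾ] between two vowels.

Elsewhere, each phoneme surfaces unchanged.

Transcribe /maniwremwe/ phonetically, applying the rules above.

/a/ — between /m/ and /n/, before a nasal consonant — surfaces as [ã] (rule 2).
/i/ — between /n/ and /w/; rule 2 does not apply here → [i].
/r/ (between /w/ and /e/) fails the environment for rule 3, so it stays [r].
Rule 2 applies to /e/ (between /r/ and /m/: before a nasal consonant) → [ẽ].
/e/ (word-final) is in the target of rule 2 but the environment (before a nasal consonant) is not met → [e].

[mãniwrẽmwe]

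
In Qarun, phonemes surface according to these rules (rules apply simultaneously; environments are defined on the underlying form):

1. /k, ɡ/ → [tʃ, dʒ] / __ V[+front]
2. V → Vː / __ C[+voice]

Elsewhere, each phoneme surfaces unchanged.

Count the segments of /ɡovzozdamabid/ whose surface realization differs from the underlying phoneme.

Segments that undergo a rule: /o/ → [oː] (rule 2); /o/ → [oː] (rule 2); /a/ → [aː] (rule 2); /a/ → [aː] (rule 2); /i/ → [iː] (rule 2).
All other segments surface unchanged.

5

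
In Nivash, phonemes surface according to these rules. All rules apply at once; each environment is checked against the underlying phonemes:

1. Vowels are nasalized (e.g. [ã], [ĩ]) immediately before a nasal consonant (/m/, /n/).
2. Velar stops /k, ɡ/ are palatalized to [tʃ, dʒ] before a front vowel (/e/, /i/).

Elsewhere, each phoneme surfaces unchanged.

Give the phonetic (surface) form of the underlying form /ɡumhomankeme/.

[ɡũmhõmãntʃẽme]

/ɡ/ (word-initial): rule 2 targets it, but not before a front vowel → unchanged [ɡ].
Rule 1 applies to /u/ (between /ɡ/ and /m/: before a nasal consonant) → [ũ].
/m/ — not in any rule's target class → [m].
/h/ stays [h].
/o/ (between /h/ and /m/) occurs before a nasal consonant → [õ] by rule 1.
/m/ (between /o/ and /a/) is unaffected → [m].
/a/ (between /m/ and /n/): before a nasal consonant, so rule 1 applies → [ã].
/n/ (between /a/ and /k/): no rule targets it → [n].
/k/ (between /n/ and /e/) occurs before a front vowel → [tʃ] by rule 2.
/e/ (between /k/ and /m/): before a nasal consonant, so rule 1 applies → [ẽ].
/m/ — not in any rule's target class → [m].
/e/ (word-final) is in the target of rule 1 but the environment (before a nasal consonant) is not met → [e].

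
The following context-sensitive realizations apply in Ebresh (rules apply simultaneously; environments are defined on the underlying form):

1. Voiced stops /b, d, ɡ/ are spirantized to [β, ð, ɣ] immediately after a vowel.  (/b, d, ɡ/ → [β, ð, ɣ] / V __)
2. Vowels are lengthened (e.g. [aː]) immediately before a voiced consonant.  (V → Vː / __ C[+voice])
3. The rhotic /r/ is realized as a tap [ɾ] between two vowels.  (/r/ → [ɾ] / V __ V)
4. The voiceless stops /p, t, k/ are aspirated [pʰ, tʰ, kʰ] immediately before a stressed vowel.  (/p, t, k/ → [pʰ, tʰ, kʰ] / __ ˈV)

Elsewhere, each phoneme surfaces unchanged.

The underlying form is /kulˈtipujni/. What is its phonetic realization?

/k/ (word-initial) fails the environment for rule 4, so it stays [k].
Rule 2 applies to /u/ (between /k/ and /l/: before a voiced consonant) → [uː].
/t/ (between /l/ and /i/): immediately before a stressed vowel, so rule 4 applies → [tʰ].
/i/ — between /t/ and /p/; rule 2 does not apply here → [i].
/p/ (between /i/ and /u/) is in the target of rule 4 but the environment (immediately before a stressed vowel) is not met → [p].
/u/ meets the environment for rule 2 (before a voiced consonant) → [uː].
/i/ (word-final) is in the target of rule 2 but the environment (before a voiced consonant) is not met → [i].

[kuːlˈtʰipuːjni]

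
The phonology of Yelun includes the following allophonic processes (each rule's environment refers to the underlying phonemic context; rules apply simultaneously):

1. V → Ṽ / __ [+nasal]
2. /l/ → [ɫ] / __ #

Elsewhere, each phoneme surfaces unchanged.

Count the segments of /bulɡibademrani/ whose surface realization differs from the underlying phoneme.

2

Segments that undergo a rule: /e/ → [ẽ] (rule 1); /a/ → [ã] (rule 1).
All other segments surface unchanged.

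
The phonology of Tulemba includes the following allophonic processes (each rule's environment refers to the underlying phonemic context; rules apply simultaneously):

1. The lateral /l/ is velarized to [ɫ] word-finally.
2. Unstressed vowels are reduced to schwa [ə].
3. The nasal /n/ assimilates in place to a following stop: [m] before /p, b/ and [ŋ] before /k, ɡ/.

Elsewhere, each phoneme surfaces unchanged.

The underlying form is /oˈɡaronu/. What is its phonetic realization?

/o/ — word-initial, in an unstressed syllable — surfaces as [ə] (rule 2).
/ɡ/ stays [ɡ].
/a/ — between /ɡ/ and /r/; rule 2 does not apply here → [a].
/r/ (between /a/ and /o/) is unaffected → [r].
/o/ (between /r/ and /n/) occurs in an unstressed syllable → [ə] by rule 2.
/n/ (between /o/ and /u/): rule 3 targets it, but not before a labial or velar stop → unchanged [n].
/u/ — word-final, in an unstressed syllable — surfaces as [ə] (rule 2).

[əˈɡarənə]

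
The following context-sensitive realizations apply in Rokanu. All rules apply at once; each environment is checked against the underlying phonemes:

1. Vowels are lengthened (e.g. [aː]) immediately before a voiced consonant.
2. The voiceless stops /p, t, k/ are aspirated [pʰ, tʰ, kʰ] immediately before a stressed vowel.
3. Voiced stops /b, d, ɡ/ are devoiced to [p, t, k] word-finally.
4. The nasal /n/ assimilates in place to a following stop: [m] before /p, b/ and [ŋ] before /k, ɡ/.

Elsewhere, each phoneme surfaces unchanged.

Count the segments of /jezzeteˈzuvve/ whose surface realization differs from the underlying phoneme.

3

Segments that undergo a rule: /e/ → [eː] (rule 1); /e/ → [eː] (rule 1); /u/ → [uː] (rule 1).
All other segments surface unchanged.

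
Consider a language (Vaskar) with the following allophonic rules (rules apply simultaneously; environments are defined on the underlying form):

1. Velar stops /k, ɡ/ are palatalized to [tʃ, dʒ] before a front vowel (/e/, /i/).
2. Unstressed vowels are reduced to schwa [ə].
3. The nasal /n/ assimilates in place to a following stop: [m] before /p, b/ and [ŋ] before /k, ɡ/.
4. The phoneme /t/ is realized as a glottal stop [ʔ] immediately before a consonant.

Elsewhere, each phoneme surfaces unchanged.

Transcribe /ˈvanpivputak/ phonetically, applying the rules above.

[ˈvampəvpətək]

/v/ (word-initial) is unaffected → [v].
/a/ (between /v/ and /n/) is in the target of rule 2 but the environment (in an unstressed syllable) is not met → [a].
/n/ meets the environment for rule 3 (before a labial or velar stop) → [m].
/p/ — not in any rule's target class → [p].
Rule 2 applies to /i/ (between /p/ and /v/: in an unstressed syllable) → [ə].
/v/ stays [v].
/p/ — not in any rule's target class → [p].
/u/ (between /p/ and /t/): in an unstressed syllable, so rule 2 applies → [ə].
/t/ — between /u/ and /a/; rule 4 does not apply here → [t].
Rule 2 applies to /a/ (between /t/ and /k/: in an unstressed syllable) → [ə].
/k/ (word-final) fails the environment for rule 1, so it stays [k].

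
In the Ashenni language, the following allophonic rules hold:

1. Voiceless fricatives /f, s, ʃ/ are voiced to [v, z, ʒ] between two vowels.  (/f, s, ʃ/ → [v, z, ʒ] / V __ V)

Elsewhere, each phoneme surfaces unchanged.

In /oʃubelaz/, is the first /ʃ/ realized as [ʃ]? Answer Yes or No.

/ʃ/ (between /o/ and /u/): between two vowels, so rule 1 applies → [ʒ].
The actual realization is [ʒ], not [ʃ].

No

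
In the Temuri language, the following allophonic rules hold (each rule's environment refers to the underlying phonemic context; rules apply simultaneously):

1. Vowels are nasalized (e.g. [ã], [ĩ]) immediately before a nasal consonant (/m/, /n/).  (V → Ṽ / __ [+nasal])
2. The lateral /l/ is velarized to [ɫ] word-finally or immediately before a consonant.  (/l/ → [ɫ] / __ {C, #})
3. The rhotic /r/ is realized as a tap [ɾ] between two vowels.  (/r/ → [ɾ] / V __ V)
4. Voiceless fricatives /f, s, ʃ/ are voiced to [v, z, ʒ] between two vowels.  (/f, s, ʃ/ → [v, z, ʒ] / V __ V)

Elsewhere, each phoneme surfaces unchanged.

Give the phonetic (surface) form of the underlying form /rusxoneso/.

[rusxõnezo]

/r/ (word-initial): rule 3 targets it, but not between two vowels → unchanged [r].
/u/ — between /r/ and /s/; rule 1 does not apply here → [u].
/s/ (between /u/ and /x/) is in the target of rule 4 but the environment (between two vowels) is not met → [s].
/x/ (between /s/ and /o/): no rule targets it → [x].
/o/ (between /x/ and /n/) occurs before a nasal consonant → [õ] by rule 1.
/n/ stays [n].
/e/ (between /n/ and /s/) is in the target of rule 1 but the environment (before a nasal consonant) is not met → [e].
/s/ meets the environment for rule 4 (between two vowels) → [z].
/o/ (word-final) fails the environment for rule 1, so it stays [o].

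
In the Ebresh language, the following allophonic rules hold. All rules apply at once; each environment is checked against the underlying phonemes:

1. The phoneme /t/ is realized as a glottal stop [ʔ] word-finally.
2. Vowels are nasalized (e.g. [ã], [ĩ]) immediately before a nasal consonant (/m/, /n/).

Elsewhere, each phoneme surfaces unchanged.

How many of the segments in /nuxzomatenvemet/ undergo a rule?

Segments that undergo a rule: /o/ → [õ] (rule 2); /e/ → [ẽ] (rule 2); /e/ → [ẽ] (rule 2); /t/ → [ʔ] (rule 1).
All other segments surface unchanged.

4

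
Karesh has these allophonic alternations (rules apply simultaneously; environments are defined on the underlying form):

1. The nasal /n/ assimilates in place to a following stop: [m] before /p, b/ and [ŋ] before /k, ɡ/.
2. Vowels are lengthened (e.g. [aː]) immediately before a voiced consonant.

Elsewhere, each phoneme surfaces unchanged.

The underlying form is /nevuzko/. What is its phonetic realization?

[neːvuːzko]

/n/ (word-initial) is in the target of rule 1 but the environment (before a labial or velar stop) is not met → [n].
/e/ (between /n/ and /v/): before a voiced consonant, so rule 2 applies → [eː].
/v/ — not in any rule's target class → [v].
Rule 2 applies to /u/ (between /v/ and /z/: before a voiced consonant) → [uː].
/z/ — not in any rule's target class → [z].
/k/ (between /z/ and /o/): no rule targets it → [k].
/o/ — word-final; rule 2 does not apply here → [o].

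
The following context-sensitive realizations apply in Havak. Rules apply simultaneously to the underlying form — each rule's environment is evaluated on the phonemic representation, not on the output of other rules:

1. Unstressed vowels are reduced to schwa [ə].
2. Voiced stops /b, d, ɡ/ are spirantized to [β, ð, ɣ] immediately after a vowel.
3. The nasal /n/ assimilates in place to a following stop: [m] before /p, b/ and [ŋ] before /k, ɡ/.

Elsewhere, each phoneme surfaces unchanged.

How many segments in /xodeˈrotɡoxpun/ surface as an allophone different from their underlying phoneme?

Segments that undergo a rule: /o/ → [ə] (rule 1); /d/ → [ð] (rule 2); /e/ → [ə] (rule 1); /o/ → [ə] (rule 1); /u/ → [ə] (rule 1).
All other segments surface unchanged.

5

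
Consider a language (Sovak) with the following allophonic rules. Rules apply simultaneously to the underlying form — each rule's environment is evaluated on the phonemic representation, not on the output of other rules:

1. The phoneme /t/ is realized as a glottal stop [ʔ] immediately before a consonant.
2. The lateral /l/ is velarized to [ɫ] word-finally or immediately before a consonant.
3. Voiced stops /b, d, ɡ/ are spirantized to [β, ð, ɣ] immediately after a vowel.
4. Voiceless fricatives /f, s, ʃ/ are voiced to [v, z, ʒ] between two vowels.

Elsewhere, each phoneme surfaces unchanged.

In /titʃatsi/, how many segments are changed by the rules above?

Segments that undergo a rule: /t/ → [ʔ] (rule 1); /t/ → [ʔ] (rule 1).
All other segments surface unchanged.

2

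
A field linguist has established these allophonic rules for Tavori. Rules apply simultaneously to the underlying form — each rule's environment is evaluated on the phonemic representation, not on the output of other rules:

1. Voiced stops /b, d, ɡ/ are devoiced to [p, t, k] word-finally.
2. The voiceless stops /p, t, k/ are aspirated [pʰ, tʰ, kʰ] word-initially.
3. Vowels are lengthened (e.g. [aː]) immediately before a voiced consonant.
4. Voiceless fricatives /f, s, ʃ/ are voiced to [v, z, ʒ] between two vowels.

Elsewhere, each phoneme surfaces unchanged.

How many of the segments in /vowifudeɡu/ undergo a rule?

4

Segments that undergo a rule: /o/ → [oː] (rule 3); /f/ → [v] (rule 4); /u/ → [uː] (rule 3); /e/ → [eː] (rule 3).
All other segments surface unchanged.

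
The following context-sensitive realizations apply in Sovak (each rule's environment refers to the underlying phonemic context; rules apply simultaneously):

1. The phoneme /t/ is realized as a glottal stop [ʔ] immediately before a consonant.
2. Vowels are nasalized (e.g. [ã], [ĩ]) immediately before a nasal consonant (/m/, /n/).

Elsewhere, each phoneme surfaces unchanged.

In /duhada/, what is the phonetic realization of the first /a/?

/a/ (between /h/ and /d/) is in the target of rule 2 but the environment (before a nasal consonant) is not met → [a].

[a]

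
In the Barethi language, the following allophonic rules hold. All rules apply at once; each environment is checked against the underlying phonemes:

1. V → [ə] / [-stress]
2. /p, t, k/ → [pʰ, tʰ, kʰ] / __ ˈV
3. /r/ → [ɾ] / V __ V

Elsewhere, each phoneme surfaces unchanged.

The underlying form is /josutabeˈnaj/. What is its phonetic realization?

[jəsətəbəˈnaj]

/o/ meets the environment for rule 1 (in an unstressed syllable) → [ə].
/u/ (between /s/ and /t/) occurs in an unstressed syllable → [ə] by rule 1.
/t/ (between /u/ and /a/) is in the target of rule 2 but the environment (immediately before a stressed vowel) is not met → [t].
/a/ (between /t/ and /b/): in an unstressed syllable, so rule 1 applies → [ə].
/e/ — between /b/ and /n/, in an unstressed syllable — surfaces as [ə] (rule 1).
/a/ — between /n/ and /j/; rule 1 does not apply here → [a].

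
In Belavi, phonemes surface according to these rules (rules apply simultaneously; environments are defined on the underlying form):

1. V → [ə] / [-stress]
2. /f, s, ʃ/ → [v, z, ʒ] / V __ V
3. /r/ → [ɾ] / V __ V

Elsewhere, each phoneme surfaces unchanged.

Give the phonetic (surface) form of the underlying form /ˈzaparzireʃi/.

/a/ (between /z/ and /p/): rule 1 targets it, but not in an unstressed syllable → unchanged [a].
/a/ (between /p/ and /r/) occurs in an unstressed syllable → [ə] by rule 1.
/r/ — between /a/ and /z/; rule 3 does not apply here → [r].
/i/ (between /z/ and /r/): in an unstressed syllable, so rule 1 applies → [ə].
/r/ (between /i/ and /e/): between two vowels, so rule 3 applies → [ɾ].
/e/ meets the environment for rule 1 (in an unstressed syllable) → [ə].
/ʃ/ — between /e/ and /i/, between two vowels — surfaces as [ʒ] (rule 2).
/i/ — word-final, in an unstressed syllable — surfaces as [ə] (rule 1).

[ˈzapərzəɾəʒə]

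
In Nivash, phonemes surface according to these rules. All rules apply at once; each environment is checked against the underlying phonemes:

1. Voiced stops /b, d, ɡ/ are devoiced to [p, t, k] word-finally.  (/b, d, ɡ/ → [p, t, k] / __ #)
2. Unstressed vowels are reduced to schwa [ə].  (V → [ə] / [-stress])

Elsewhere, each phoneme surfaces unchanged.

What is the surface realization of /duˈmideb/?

/d/ (word-initial): rule 1 targets it, but not word-finally → unchanged [d].
/u/ (between /d/ and /m/): in an unstressed syllable, so rule 2 applies → [ə].
/m/ (between /u/ and /i/) is unaffected → [m].
/i/ (between /m/ and /d/) is in the target of rule 2 but the environment (in an unstressed syllable) is not met → [i].
/d/ (between /i/ and /e/) fails the environment for rule 1, so it stays [d].
/e/ (between /d/ and /b/) occurs in an unstressed syllable → [ə] by rule 2.
/b/ (word-final): word-finally, so rule 1 applies → [p].

[dəˈmidəp]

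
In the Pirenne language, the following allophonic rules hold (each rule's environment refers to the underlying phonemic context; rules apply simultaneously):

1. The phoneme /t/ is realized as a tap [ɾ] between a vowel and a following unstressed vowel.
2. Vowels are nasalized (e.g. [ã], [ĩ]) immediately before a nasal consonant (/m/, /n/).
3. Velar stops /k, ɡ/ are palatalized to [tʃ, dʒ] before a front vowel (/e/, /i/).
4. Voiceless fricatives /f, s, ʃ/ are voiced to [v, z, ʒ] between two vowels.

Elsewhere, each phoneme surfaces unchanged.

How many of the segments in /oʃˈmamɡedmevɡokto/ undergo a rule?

Segments that undergo a rule: /a/ → [ã] (rule 2); /ɡ/ → [dʒ] (rule 3).
All other segments surface unchanged.

2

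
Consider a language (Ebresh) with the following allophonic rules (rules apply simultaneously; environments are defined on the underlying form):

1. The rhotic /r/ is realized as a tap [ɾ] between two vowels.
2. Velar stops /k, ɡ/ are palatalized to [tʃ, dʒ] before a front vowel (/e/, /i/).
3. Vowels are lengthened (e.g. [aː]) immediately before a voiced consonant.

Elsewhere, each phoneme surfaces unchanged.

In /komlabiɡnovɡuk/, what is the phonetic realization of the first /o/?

[oː]

/o/ (between /k/ and /m/) occurs before a voiced consonant → [oː] by rule 3.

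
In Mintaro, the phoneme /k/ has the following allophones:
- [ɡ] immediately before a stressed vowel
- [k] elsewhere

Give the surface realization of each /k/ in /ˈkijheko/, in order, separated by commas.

Occurrence 1 (position 1): immediately before a stressed vowel → [ɡ].
Occurrence 2 (position 6): no conditioning environment matches → elsewhere allophone [k].

[ɡ], [k]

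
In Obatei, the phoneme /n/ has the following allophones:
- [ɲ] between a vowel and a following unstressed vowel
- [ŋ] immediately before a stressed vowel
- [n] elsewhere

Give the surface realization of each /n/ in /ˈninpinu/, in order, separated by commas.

[ŋ], [n], [ɲ]

Occurrence 1 (position 1): immediately before a stressed vowel → [ŋ].
Occurrence 2 (position 3): no conditioning environment matches → elsewhere allophone [n].
Occurrence 3 (position 6): between a vowel and a following unstressed vowel → [ɲ].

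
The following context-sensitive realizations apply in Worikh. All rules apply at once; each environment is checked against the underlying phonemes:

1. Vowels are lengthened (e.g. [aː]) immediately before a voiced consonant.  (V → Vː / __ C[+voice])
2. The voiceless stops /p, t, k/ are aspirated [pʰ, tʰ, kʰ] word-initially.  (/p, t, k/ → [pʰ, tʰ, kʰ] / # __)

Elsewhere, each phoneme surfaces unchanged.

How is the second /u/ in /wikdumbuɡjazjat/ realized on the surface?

/u/ (between /b/ and /ɡ/) occurs before a voiced consonant → [uː] by rule 1.

[uː]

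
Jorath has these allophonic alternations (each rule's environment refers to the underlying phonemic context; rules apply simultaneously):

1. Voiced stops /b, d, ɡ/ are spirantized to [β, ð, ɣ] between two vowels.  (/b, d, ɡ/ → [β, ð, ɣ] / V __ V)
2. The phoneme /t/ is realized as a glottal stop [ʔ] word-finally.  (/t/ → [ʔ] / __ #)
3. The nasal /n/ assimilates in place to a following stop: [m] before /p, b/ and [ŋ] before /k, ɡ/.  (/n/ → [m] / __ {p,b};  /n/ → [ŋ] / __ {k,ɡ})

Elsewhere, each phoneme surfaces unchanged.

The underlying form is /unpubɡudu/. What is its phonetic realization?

[umpubɡuðu]

/n/ meets the environment for rule 3 (before a labial or velar stop) → [m].
/b/ (between /u/ and /ɡ/) fails the environment for rule 1, so it stays [b].
/ɡ/ (between /b/ and /u/): rule 1 targets it, but not between two vowels → unchanged [ɡ].
/d/ meets the environment for rule 1 (between two vowels) → [ð].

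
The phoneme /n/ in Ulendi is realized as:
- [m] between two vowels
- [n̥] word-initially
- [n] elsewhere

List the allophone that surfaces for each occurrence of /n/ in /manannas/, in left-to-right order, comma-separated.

Occurrence 1 (position 3): between two vowels → [m].
Occurrence 2 (position 5): no conditioning environment matches → elsewhere allophone [n].
Occurrence 3 (position 6): no conditioning environment matches → elsewhere allophone [n].

[m], [n], [n]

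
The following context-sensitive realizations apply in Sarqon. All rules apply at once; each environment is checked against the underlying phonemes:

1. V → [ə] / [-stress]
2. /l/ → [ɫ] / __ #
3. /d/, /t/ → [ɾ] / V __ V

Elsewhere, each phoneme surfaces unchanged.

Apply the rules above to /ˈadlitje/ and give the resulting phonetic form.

/a/ (word-initial): rule 1 targets it, but not in an unstressed syllable → unchanged [a].
/d/ (between /a/ and /l/) is in the target of rule 3 but the environment (between two vowels) is not met → [d].
/l/ (between /d/ and /i/): rule 2 targets it, but not word-finally → unchanged [l].
/i/ — between /l/ and /t/, in an unstressed syllable — surfaces as [ə] (rule 1).
/t/ (between /i/ and /j/) is in the target of rule 3 but the environment (between two vowels) is not met → [t].
Rule 1 applies to /e/ (word-final: in an unstressed syllable) → [ə].

[ˈadlətjə]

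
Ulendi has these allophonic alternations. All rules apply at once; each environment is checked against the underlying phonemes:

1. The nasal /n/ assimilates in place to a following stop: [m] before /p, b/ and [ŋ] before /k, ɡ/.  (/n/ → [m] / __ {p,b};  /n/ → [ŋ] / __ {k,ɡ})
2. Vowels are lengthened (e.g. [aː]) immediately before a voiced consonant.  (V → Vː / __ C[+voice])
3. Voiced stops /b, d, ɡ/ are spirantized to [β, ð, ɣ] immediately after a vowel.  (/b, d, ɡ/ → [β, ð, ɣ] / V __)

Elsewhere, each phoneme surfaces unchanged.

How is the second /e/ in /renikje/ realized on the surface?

/e/ (word-final): rule 2 targets it, but not before a voiced consonant → unchanged [e].

[e]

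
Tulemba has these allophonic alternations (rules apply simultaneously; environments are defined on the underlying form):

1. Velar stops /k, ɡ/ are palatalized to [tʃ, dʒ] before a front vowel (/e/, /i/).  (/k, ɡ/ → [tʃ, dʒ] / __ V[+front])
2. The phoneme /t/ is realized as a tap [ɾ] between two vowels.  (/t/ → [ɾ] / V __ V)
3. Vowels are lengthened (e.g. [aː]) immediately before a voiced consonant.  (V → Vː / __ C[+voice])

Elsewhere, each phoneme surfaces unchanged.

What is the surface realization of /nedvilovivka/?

/e/ meets the environment for rule 3 (before a voiced consonant) → [eː].
/i/ (between /v/ and /l/): before a voiced consonant, so rule 3 applies → [iː].
/o/ meets the environment for rule 3 (before a voiced consonant) → [oː].
/i/ (between /v/ and /v/) occurs before a voiced consonant → [iː] by rule 3.
/k/ (between /v/ and /a/) is in the target of rule 1 but the environment (before a front vowel) is not met → [k].
/a/ (word-final) fails the environment for rule 3, so it stays [a].

[neːdviːloːviːvka]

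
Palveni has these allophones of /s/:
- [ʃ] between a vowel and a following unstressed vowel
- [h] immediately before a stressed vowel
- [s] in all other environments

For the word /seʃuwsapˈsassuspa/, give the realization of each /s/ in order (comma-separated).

Occurrence 1 (position 1): no conditioning environment matches → elsewhere allophone [s].
Occurrence 2 (position 6): no conditioning environment matches → elsewhere allophone [s].
Occurrence 3 (position 9): immediately before a stressed vowel → [h].
Occurrence 4 (position 11): no conditioning environment matches → elsewhere allophone [s].
Occurrence 5 (position 12): no conditioning environment matches → elsewhere allophone [s].
Occurrence 6 (position 14): no conditioning environment matches → elsewhere allophone [s].

[s], [s], [h], [s], [s], [s]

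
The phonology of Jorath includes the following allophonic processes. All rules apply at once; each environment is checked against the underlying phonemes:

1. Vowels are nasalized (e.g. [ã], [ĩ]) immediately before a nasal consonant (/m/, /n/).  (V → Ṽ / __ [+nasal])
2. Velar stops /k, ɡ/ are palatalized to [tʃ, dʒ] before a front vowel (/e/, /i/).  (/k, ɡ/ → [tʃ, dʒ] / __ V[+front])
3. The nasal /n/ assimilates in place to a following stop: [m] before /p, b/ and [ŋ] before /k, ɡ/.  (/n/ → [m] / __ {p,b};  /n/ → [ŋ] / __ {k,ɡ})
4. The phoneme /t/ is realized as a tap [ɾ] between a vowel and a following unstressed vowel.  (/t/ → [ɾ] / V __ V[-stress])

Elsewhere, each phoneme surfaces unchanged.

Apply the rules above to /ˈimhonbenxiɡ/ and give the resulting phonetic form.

[ˈĩmhõmbẽnxiɡ]

/i/ meets the environment for rule 1 (before a nasal consonant) → [ĩ].
/o/ — between /h/ and /n/, before a nasal consonant — surfaces as [õ] (rule 1).
/n/ (between /o/ and /b/): before a labial or velar stop, so rule 3 applies → [m].
Rule 1 applies to /e/ (between /b/ and /n/: before a nasal consonant) → [ẽ].
/n/ (between /e/ and /x/): rule 3 targets it, but not before a labial or velar stop → unchanged [n].
/i/ (between /x/ and /ɡ/): rule 1 targets it, but not before a nasal consonant → unchanged [i].
/ɡ/ — word-final; rule 2 does not apply here → [ɡ].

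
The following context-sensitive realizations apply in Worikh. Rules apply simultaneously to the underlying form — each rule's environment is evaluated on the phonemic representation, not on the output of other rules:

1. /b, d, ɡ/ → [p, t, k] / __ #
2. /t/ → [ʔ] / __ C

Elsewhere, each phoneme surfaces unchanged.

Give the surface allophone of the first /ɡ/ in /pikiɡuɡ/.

/ɡ/ (between /i/ and /u/) is in the target of rule 1 but the environment (word-finally) is not met → [ɡ].

[ɡ]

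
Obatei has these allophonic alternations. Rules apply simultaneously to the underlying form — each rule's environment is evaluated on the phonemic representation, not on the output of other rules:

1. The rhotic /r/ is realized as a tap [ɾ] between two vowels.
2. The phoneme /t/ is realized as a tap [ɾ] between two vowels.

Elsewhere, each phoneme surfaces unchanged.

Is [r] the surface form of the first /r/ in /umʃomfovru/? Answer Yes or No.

/r/ — between /v/ and /u/; rule 1 does not apply here → [r].
The actual realization is [r], which matches [r].

Yes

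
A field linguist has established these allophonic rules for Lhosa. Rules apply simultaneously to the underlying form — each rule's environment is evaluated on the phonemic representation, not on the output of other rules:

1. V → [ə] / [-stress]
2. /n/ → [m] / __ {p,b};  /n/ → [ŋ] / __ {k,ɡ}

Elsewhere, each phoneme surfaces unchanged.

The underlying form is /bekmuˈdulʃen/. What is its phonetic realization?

/b/ — not in any rule's target class → [b].
/e/ (between /b/ and /k/): in an unstressed syllable, so rule 1 applies → [ə].
/k/ (between /e/ and /m/) is unaffected → [k].
/m/ — not in any rule's target class → [m].
/u/ meets the environment for rule 1 (in an unstressed syllable) → [ə].
/d/ (between /u/ and /u/): no rule targets it → [d].
/u/ (between /d/ and /l/): rule 1 targets it, but not in an unstressed syllable → unchanged [u].
/l/ (between /u/ and /ʃ/) is unaffected → [l].
/ʃ/ (between /l/ and /e/): no rule targets it → [ʃ].
/e/ — between /ʃ/ and /n/, in an unstressed syllable — surfaces as [ə] (rule 1).
/n/ (word-final) fails the environment for rule 2, so it stays [n].

[bəkməˈdulʃən]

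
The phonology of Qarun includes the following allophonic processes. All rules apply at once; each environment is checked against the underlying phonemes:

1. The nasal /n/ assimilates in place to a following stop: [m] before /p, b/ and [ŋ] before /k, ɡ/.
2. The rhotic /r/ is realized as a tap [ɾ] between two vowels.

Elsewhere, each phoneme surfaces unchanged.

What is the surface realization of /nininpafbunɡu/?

[ninimpafbuŋɡu]

/n/ — word-initial; rule 1 does not apply here → [n].
/n/ (between /i/ and /i/) fails the environment for rule 1, so it stays [n].
/n/ (between /i/ and /p/) occurs before a labial or velar stop → [m] by rule 1.
/n/ — between /u/ and /ɡ/, before a labial or velar stop — surfaces as [ŋ] (rule 1).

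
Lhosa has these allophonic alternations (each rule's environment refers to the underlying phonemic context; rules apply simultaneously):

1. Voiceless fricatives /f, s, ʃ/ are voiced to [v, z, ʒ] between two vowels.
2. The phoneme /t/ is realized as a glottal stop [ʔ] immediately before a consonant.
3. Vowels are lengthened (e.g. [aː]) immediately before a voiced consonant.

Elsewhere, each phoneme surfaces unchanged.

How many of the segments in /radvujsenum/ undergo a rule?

Segments that undergo a rule: /a/ → [aː] (rule 3); /u/ → [uː] (rule 3); /e/ → [eː] (rule 3); /u/ → [uː] (rule 3).
All other segments surface unchanged.

4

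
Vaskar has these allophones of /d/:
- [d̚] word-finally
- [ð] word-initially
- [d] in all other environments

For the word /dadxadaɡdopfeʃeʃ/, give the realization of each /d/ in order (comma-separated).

[ð], [d], [d], [d]

Occurrence 1 (position 1): word-initially → [ð].
Occurrence 2 (position 3): no conditioning environment matches → elsewhere allophone [d].
Occurrence 3 (position 6): no conditioning environment matches → elsewhere allophone [d].
Occurrence 4 (position 9): no conditioning environment matches → elsewhere allophone [d].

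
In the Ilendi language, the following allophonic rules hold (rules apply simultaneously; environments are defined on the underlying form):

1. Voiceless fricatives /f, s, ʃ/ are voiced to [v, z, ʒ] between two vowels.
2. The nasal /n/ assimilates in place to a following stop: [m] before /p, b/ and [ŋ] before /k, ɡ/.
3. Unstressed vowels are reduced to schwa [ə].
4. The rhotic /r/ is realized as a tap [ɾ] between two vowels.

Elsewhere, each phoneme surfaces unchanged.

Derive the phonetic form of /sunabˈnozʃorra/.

/s/ (word-initial) is in the target of rule 1 but the environment (between two vowels) is not met → [s].
/u/ — between /s/ and /n/, in an unstressed syllable — surfaces as [ə] (rule 3).
/n/ (between /u/ and /a/) fails the environment for rule 2, so it stays [n].
/a/ (between /n/ and /b/) occurs in an unstressed syllable → [ə] by rule 3.
/b/ stays [b].
/n/ — between /b/ and /o/; rule 2 does not apply here → [n].
/o/ (between /n/ and /z/): rule 3 targets it, but not in an unstressed syllable → unchanged [o].
/z/ stays [z].
/ʃ/ (between /z/ and /o/) is in the target of rule 1 but the environment (between two vowels) is not met → [ʃ].
Rule 3 applies to /o/ (between /ʃ/ and /r/: in an unstressed syllable) → [ə].
/r/ (between /o/ and /r/): rule 4 targets it, but not between two vowels → unchanged [r].
/r/ — between /r/ and /a/; rule 4 does not apply here → [r].
/a/ — word-final, in an unstressed syllable — surfaces as [ə] (rule 3).

[sənəbˈnozʃərrə]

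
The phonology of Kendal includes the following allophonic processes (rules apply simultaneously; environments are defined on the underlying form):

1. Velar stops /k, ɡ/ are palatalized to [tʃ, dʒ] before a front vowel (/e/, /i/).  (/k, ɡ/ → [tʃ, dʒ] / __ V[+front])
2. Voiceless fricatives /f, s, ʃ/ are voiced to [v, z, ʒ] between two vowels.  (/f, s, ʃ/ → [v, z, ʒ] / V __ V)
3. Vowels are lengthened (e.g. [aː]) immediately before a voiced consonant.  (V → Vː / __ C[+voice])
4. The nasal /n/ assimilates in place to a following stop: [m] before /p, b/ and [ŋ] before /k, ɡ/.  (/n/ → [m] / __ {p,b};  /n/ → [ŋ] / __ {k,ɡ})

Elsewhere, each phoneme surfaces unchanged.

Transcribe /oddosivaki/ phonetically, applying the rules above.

[oːddoziːvatʃi]

Rule 3 applies to /o/ (word-initial: before a voiced consonant) → [oː].
/d/ (between /o/ and /d/) is unaffected → [d].
/d/ stays [d].
/o/ — between /d/ and /s/; rule 3 does not apply here → [o].
/s/ (between /o/ and /i/): between two vowels, so rule 2 applies → [z].
/i/ (between /s/ and /v/): before a voiced consonant, so rule 3 applies → [iː].
/v/ stays [v].
/a/ (between /v/ and /k/) is in the target of rule 3 but the environment (before a voiced consonant) is not met → [a].
/k/ — between /a/ and /i/, before a front vowel — surfaces as [tʃ] (rule 1).
/i/ — word-final; rule 3 does not apply here → [i].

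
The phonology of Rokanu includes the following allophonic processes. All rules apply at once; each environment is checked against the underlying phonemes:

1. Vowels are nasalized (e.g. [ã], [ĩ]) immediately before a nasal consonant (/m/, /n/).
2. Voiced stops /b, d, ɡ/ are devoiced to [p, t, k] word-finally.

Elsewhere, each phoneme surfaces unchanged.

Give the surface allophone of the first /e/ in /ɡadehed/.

/e/ — between /d/ and /h/; rule 1 does not apply here → [e].

[e]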